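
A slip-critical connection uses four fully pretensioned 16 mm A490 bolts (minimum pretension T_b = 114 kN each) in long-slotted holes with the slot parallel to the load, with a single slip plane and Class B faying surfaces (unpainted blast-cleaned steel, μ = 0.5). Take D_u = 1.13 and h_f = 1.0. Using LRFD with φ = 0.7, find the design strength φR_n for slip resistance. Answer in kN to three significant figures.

180 kN

R_n = μ · D_u · h_f · T_b · n_s · n_b = 0.5 × 1.13 × 1.0 × 114 × 1 × 4 = 257.6 kN.
Design strength φR_n = 0.7 × 257.6 = 180 kN.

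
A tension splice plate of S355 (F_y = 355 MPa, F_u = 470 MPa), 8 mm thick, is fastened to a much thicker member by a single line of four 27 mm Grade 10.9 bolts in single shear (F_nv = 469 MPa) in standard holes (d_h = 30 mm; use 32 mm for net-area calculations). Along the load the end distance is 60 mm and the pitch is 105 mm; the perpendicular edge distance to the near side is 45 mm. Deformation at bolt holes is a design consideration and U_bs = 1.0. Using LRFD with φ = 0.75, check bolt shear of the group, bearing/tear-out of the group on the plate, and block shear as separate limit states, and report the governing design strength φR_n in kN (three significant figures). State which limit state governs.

527 kN (block shear governs)

Bolt shear: A_b = π·27²/4 = 572.6 mm²; R_n = 469 × 572.6 × 4 × 1 / 1000 = 1074 kN → 0.75 × 1074 = 806 kN.
Bearing: edge l_c = 45, r_n = 203 kN; interior l_c = 75, r_n = 243.6 kN; R_n = 203 + 3·243.6 = 934 kN → 700 kN.
Block shear: A_gv = 3000, A_nv = 2104, A_nt = 232 mm²; R_n = min(0.6F_uA_nv, 0.6F_yA_gv) + U_bs·F_u·A_nt = 702.4 kN → 527 kN.
Block shear governs: 527 kN.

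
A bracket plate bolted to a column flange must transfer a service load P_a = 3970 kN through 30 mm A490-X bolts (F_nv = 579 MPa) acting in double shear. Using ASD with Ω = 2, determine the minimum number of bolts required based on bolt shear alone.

10 bolts

A_b = π·30²/4 = 706.9 mm².
Per-bolt allowable strength R_n/Ω = 579 × 706.9 × 2 / 1000 / 2 = 409.3 kN.
n ≥ 3970 / 409.3 = 9.7 → use 10 bolts.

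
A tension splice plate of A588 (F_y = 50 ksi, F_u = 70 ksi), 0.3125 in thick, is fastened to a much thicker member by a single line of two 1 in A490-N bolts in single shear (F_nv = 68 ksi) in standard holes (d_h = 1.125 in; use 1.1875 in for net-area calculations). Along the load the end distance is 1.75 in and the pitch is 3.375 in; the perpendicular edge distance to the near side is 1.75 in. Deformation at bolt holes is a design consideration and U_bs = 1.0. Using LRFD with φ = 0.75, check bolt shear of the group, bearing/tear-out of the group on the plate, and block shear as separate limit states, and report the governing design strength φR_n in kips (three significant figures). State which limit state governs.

51.9 kips (block shear governs)

Bolt shear: A_b = π·1²/4 = 0.7854 in²; R_n = 68 × 0.7854 × 2 × 1 = 106.8 kips → 0.75 × 106.8 = 80.1 kips.
Bearing: edge l_c = 1.188, r_n = 31.17 kips; interior l_c = 2.25, r_n = 52.5 kips; R_n = 31.17 + 1·52.5 = 83.67 kips → 62.8 kips.
Block shear: A_gv = 1.602, A_nv = 1.045, A_nt = 0.3613 in²; R_n = min(0.6F_uA_nv, 0.6F_yA_gv) + U_bs·F_u·A_nt = 69.18 kips → 51.9 kips.
Block shear governs: 51.9 kips.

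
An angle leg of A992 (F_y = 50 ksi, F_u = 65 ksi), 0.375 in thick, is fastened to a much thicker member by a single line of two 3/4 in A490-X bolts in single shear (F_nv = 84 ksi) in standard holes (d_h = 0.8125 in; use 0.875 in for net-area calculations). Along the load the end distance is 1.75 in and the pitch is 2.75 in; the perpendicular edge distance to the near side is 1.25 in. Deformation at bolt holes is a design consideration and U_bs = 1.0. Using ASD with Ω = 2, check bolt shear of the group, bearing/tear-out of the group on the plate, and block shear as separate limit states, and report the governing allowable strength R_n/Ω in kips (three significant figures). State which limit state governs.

33.2 kips (block shear governs)

Bolt shear: A_b = π·0.75²/4 = 0.4418 in²; R_n = 84 × 0.4418 × 2 × 1 = 74.22 kips → 74.22 / 2 = 37.1 kips.
Bearing: edge l_c = 1.344, r_n = 39.3 kips; interior l_c = 1.938, r_n = 43.87 kips; R_n = 39.3 + 1·43.87 = 83.18 kips → 41.6 kips.
Block shear: A_gv = 1.688, A_nv = 1.195, A_nt = 0.3047 in²; R_n = min(0.6F_uA_nv, 0.6F_yA_gv) + U_bs·F_u·A_nt = 66.42 kips → 33.2 kips.
Block shear governs: 33.2 kips.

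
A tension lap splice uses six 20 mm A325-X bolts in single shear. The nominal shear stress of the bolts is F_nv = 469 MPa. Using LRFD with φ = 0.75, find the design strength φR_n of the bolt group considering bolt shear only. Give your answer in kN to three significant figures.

663 kN

A_b = π × 20² / 4 = 314.2 mm².
R_n = F_nv · A_b · n · n_s = 469 × 314.2 × 6 × 1 / 1000 = 884 kN.
Design strength φR_n = 0.75 × 884 = 663 kN.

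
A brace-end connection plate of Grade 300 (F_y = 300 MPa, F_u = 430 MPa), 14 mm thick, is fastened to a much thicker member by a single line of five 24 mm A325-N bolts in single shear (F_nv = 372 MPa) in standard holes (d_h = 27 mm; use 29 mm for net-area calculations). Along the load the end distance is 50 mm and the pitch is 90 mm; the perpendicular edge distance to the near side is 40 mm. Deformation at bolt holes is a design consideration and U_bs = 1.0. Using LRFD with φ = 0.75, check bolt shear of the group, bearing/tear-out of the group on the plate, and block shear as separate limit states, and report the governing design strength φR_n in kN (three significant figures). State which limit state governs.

Bolt shear: A_b = π·24²/4 = 452.4 mm²; R_n = 372 × 452.4 × 5 × 1 / 1000 = 841.4 kN → 0.75 × 841.4 = 631 kN.
Bearing: edge l_c = 36.5, r_n = 263.7 kN; interior l_c = 63, r_n = 346.8 kN; R_n = 263.7 + 4·346.8 = 1651 kN → 1240 kN.
Block shear: A_gv = 5740, A_nv = 3913, A_nt = 357 mm²; R_n = min(0.6F_uA_nv, 0.6F_yA_gv) + U_bs·F_u·A_nt = 1163 kN → 872 kN.
Bolt shear governs: 631 kN.

631 kN (bolt shear governs)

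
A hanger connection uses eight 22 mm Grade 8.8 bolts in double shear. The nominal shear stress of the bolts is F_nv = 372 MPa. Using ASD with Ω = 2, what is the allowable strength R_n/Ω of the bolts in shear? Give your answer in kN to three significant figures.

A_b = π × 22² / 4 = 380.1 mm².
R_n = F_nv · A_b · n · n_s = 372 × 380.1 × 8 × 2 / 1000 = 2263 kN.
Allowable strength R_n/Ω = 2263 / 2 = 1130 kN.

1130 kN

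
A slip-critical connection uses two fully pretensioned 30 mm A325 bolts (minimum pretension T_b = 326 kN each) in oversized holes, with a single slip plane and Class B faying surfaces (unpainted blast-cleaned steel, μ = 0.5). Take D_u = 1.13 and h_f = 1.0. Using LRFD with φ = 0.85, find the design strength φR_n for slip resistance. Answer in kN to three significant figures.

R_n = μ · D_u · h_f · T_b · n_s · n_b = 0.5 × 1.13 × 1.0 × 326 × 1 × 2 = 368.4 kN.
Design strength φR_n = 0.85 × 368.4 = 313 kN.

313 kN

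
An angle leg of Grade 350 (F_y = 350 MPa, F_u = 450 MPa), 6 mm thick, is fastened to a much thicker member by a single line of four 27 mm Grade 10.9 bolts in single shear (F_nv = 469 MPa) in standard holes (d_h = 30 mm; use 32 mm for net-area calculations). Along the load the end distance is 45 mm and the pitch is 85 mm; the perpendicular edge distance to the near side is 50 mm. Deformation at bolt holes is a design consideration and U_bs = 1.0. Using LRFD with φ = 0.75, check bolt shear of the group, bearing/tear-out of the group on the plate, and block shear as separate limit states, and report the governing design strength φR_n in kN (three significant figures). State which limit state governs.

297 kN (block shear governs)

Bolt shear: A_b = π·27²/4 = 572.6 mm²; R_n = 469 × 572.6 × 4 × 1 / 1000 = 1074 kN → 0.75 × 1074 = 806 kN.
Bearing: edge l_c = 30, r_n = 97.2 kN; interior l_c = 55, r_n = 175 kN; R_n = 97.2 + 3·175 = 622.1 kN → 467 kN.
Block shear: A_gv = 1800, A_nv = 1128, A_nt = 204 mm²; R_n = min(0.6F_uA_nv, 0.6F_yA_gv) + U_bs·F_u·A_nt = 396.4 kN → 297 kN.
Block shear governs: 297 kN.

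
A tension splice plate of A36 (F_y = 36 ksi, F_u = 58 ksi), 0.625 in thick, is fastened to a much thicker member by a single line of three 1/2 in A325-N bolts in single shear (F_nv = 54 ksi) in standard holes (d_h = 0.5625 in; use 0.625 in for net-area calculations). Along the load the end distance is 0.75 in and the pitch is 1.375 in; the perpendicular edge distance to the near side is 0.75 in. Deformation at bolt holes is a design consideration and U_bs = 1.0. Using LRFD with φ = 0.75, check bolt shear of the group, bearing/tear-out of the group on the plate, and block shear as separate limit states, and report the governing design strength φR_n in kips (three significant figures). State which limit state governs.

23.9 kips (bolt shear governs)

Bolt shear: A_b = π·0.5²/4 = 0.1963 in²; R_n = 54 × 0.1963 × 3 × 1 = 31.81 kips → 0.75 × 31.81 = 23.9 kips.
Bearing: edge l_c = 0.4688, r_n = 20.39 kips; interior l_c = 0.8125, r_n = 35.34 kips; R_n = 20.39 + 2·35.34 = 91.08 kips → 68.3 kips.
Block shear: A_gv = 2.188, A_nv = 1.211, A_nt = 0.2734 in²; R_n = min(0.6F_uA_nv, 0.6F_yA_gv) + U_bs·F_u·A_nt = 58 kips → 43.5 kips.
Bolt shear governs: 23.9 kips.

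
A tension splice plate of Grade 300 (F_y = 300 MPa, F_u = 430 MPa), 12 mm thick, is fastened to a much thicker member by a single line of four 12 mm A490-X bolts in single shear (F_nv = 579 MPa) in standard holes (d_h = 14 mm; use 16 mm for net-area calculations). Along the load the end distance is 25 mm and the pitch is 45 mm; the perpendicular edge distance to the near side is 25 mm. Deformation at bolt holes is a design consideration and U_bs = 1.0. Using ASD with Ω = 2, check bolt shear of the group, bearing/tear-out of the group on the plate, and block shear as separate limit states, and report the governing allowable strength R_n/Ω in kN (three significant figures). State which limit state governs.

Bolt shear: A_b = π·12²/4 = 113.1 mm²; R_n = 579 × 113.1 × 4 × 1 / 1000 = 261.9 kN → 261.9 / 2 = 131 kN.
Bearing: edge l_c = 18, r_n = 111.5 kN; interior l_c = 31, r_n = 148.6 kN; R_n = 111.5 + 3·148.6 = 557.3 kN → 279 kN.
Block shear: A_gv = 1920, A_nv = 1248, A_nt = 204 mm²; R_n = min(0.6F_uA_nv, 0.6F_yA_gv) + U_bs·F_u·A_nt = 409.7 kN → 205 kN.
Bolt shear governs: 131 kN.

131 kN (bolt shear governs)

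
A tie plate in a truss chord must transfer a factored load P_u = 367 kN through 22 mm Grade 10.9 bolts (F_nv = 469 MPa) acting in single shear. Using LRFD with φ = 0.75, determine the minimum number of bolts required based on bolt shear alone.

A_b = π·22²/4 = 380.1 mm².
Per-bolt design strength φR_n = 0.75 × 469 × 380.1 × 1 / 1000 = 133.7 kN.
n ≥ 367 / 133.7 = 2.745 → use 3 bolts.

3 bolts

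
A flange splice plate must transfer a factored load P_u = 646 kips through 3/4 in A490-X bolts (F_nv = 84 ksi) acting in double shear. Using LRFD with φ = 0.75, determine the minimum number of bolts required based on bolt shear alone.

A_b = π·0.75²/4 = 0.4418 in².
Per-bolt design strength φR_n = 0.75 × 84 × 0.4418 × 2 = 55.67 kips.
n ≥ 646 / 55.67 = 11.61 → use 12 bolts.

12 bolts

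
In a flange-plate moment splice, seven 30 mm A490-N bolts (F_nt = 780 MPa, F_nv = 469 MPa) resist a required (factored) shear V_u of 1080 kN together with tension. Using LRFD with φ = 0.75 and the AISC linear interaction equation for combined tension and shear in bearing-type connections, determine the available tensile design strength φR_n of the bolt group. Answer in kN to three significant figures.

A_b = π·30²/4 = 706.9 mm²; f_rv = 1080 × 1000 / (7 × 706.9) = 218.3 MPa.
F'_nt = 1.3 F_nt − (F_nt / φF_nv) f_rv = 1.3·780 − (780/(0.75·469))·218.3 = 530 MPa, capped at F_nt → F'_nt = 530 MPa.
R_n = F'_nt · A_b · n = 530 × 706.9 × 7 / 1000 = 2622 kN.
Design strength φR_n = 0.75 × 2622 = 1970 kN.

1970 kN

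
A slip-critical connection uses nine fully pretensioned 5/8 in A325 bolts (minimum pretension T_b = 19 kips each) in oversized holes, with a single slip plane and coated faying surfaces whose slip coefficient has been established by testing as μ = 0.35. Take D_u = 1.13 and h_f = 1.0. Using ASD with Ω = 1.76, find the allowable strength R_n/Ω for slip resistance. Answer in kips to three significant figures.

R_n = μ · D_u · h_f · T_b · n_s · n_b = 0.35 × 1.13 × 1.0 × 19 × 1 × 9 = 67.63 kips.
Allowable strength R_n/Ω = 67.63 / 1.76 = 38.4 kips.

38.4 kips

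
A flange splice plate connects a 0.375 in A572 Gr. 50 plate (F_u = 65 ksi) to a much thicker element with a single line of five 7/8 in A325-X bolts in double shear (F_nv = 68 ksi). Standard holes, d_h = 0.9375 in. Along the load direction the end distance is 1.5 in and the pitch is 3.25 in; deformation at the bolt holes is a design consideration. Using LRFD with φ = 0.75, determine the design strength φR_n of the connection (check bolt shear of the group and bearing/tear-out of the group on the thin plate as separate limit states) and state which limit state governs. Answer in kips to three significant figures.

Bolt shear: A_b = π·0.875²/4 = 0.6013 in²; R_n = 68 × 0.6013 × 5 × 2 = 408.9 kips → 0.75 × 408.9 = 307 kips.
Bearing (1.2 l_c t F_u ≤ 2.4 d t F_u): upper limit = 2.4·0.875·0.375·65 = 51.19 kips.
  Edge l_c = 1.5 − 0.9375/2 = 1.031 → r_n = 30.16 kips; interior l_c = 3.25 − 0.9375 = 2.312 → r_n = 51.19 kips.
  R_n,bearing = 1·30.16 + 4·51.19 = 234.9 kips → 0.75 × 234.9 = 176 kips.
Bearing governs: 176 kips.

176 kips (bearing governs)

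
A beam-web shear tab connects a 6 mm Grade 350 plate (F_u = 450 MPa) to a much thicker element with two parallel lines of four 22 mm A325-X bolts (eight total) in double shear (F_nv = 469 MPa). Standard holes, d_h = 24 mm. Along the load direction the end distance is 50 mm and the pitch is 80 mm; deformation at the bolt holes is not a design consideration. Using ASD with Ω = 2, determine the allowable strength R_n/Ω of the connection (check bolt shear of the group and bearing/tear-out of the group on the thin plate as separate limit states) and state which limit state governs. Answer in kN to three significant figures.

688 kN (bearing governs)

Bolt shear: A_b = π·22²/4 = 380.1 mm²; R_n = 469 × 380.1 × 8 × 2 / 1000 = 2853 kN → 2853 / 2 = 1430 kN.
Bearing (1.5 l_c t F_u ≤ 3.0 d t F_u): upper limit = 3.0·22·6·450 / 1000 = 178.2 kN.
  Edge l_c = 50 − 24/2 = 38 → r_n = 153.9 kN; interior l_c = 80 − 24 = 56 → r_n = 178.2 kN.
  R_n,bearing = 2·153.9 + 6·178.2 = 1377 kN → 1377 / 2 = 688 kN.
Bearing governs: 688 kN.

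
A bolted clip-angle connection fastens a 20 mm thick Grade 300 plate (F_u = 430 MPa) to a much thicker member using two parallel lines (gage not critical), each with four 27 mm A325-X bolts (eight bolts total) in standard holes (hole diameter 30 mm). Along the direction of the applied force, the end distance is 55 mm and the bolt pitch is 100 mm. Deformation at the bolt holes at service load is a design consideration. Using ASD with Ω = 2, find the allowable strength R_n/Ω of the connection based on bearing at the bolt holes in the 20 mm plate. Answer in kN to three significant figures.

2080 kN

Per bolt r_n = 1.2 l_c t F_u ≤ 2.4 d t F_u; upper limit = 2.4 × 27 × 20 × 430 / 1000 = 557.3 kN.
Edge bolt: l_c = 55 − 30/2 = 40 mm → 1.2 × 40 × 20 × 430 / 1000 = 412.8 → r_n = 412.8 kN.
Interior bolts: l_c = 100 − 30 = 70 mm → 1.2 × 70 × 20 × 430 / 1000 = 722.4 → r_n = 557.3 kN.
R_n = 2 × 412.8 + 6 × 557.3 = 4169 kN.
Allowable strength R_n/Ω = 4169 / 2 = 2080 kN.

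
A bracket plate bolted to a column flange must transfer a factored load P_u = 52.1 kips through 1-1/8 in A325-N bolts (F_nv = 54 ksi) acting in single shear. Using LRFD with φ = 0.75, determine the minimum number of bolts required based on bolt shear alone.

2 bolts

A_b = π·1.125²/4 = 0.994 in².
Per-bolt design strength φR_n = 0.75 × 54 × 0.994 × 1 = 40.26 kips.
n ≥ 52.1 / 40.26 = 1.294 → use 2 bolts.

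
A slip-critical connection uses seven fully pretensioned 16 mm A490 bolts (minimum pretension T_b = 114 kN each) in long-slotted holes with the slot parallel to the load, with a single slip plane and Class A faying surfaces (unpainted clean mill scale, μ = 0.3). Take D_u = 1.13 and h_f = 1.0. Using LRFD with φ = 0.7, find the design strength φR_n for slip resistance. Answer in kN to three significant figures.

189 kN

R_n = μ · D_u · h_f · T_b · n_s · n_b = 0.3 × 1.13 × 1.0 × 114 × 1 × 7 = 270.5 kN.
Design strength φR_n = 0.7 × 270.5 = 189 kN.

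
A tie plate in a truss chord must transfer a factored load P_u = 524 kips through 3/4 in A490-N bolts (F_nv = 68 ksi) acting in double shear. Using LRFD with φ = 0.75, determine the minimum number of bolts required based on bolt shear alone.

12 bolts

A_b = π·0.75²/4 = 0.4418 in².
Per-bolt design strength φR_n = 0.75 × 68 × 0.4418 × 2 = 45.06 kips.
n ≥ 524 / 45.06 = 11.63 → use 12 bolts.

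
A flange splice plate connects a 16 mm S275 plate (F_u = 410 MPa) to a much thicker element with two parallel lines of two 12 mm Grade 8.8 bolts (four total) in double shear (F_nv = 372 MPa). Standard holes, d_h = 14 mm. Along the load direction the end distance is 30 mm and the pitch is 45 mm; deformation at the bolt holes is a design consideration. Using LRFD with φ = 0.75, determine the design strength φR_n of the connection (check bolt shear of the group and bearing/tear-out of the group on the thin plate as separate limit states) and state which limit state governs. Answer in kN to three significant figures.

252 kN (bolt shear governs)

Bolt shear: A_b = π·12²/4 = 113.1 mm²; R_n = 372 × 113.1 × 4 × 2 / 1000 = 336.6 kN → 0.75 × 336.6 = 252 kN.
Bearing (1.2 l_c t F_u ≤ 2.4 d t F_u): upper limit = 2.4·12·16·410 / 1000 = 188.9 kN.
  Edge l_c = 30 − 14/2 = 23 → r_n = 181.1 kN; interior l_c = 45 − 14 = 31 → r_n = 188.9 kN.
  R_n,bearing = 2·181.1 + 2·188.9 = 740 kN → 0.75 × 740 = 555 kN.
Bolt shear governs: 252 kN.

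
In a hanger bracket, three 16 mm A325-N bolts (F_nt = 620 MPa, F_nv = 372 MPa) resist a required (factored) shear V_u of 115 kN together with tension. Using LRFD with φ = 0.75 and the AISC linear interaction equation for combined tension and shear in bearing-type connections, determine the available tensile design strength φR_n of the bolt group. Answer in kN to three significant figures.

173 kN

A_b = π·16²/4 = 201.1 mm²; f_rv = 115 × 1000 / (3 × 201.1) = 190.7 MPa.
F'_nt = 1.3 F_nt − (F_nt / φF_nv) f_rv = 1.3·620 − (620/(0.75·372))·190.7 = 382.3 MPa, capped at F_nt → F'_nt = 382.3 MPa.
R_n = F'_nt · A_b · n = 382.3 × 201.1 × 3 / 1000 = 230.6 kN.
Design strength φR_n = 0.75 × 230.6 = 173 kN.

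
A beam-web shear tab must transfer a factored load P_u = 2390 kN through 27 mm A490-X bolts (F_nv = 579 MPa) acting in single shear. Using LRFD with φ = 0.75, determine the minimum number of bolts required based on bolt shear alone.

10 bolts

A_b = π·27²/4 = 572.6 mm².
Per-bolt design strength φR_n = 0.75 × 579 × 572.6 × 1 / 1000 = 248.6 kN.
n ≥ 2390 / 248.6 = 9.613 → use 10 bolts.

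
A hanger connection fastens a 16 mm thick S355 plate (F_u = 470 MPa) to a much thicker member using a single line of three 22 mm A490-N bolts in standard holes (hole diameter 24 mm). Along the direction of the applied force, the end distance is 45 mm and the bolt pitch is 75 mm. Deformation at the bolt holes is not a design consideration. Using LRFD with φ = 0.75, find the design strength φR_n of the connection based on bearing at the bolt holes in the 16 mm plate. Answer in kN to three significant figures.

1020 kN

Per bolt r_n = 1.5 l_c t F_u ≤ 3.0 d t F_u; upper limit = 3.0 × 22 × 16 × 470 / 1000 = 496.3 kN.
Edge bolt: l_c = 45 − 24/2 = 33 mm → 1.5 × 33 × 16 × 470 / 1000 = 372.2 → r_n = 372.2 kN.
Interior bolts: l_c = 75 − 24 = 51 mm → 1.5 × 51 × 16 × 470 / 1000 = 575.3 → r_n = 496.3 kN.
R_n = 1 × 372.2 + 2 × 496.3 = 1365 kN.
Design strength φR_n = 0.75 × 1365 = 1020 kN.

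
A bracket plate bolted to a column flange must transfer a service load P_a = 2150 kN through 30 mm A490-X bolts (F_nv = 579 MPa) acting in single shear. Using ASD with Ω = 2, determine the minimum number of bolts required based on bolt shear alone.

A_b = π·30²/4 = 706.9 mm².
Per-bolt allowable strength R_n/Ω = 579 × 706.9 × 1 / 1000 / 2 = 204.6 kN.
n ≥ 2150 / 204.6 = 10.51 → use 11 bolts.

11 bolts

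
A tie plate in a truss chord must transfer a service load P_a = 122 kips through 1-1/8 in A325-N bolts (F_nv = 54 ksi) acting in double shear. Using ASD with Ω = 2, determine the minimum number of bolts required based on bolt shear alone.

A_b = π·1.125²/4 = 0.994 in².
Per-bolt allowable strength R_n/Ω = 54 × 0.994 × 2 / 2 = 53.68 kips.
n ≥ 122 / 53.68 = 2.273 → use 3 bolts.

3 bolts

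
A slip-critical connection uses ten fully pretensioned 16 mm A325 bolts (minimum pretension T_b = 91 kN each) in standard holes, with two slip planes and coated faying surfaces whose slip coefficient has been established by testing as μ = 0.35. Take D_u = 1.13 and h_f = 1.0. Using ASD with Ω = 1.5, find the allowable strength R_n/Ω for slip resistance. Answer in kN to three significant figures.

R_n = μ · D_u · h_f · T_b · n_s · n_b = 0.35 × 1.13 × 1.0 × 91 × 2 × 10 = 719.8 kN.
Allowable strength R_n/Ω = 719.8 / 1.5 = 480 kN.

480 kN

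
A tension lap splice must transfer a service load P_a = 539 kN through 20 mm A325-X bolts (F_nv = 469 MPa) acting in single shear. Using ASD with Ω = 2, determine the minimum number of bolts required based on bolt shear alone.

A_b = π·20²/4 = 314.2 mm².
Per-bolt allowable strength R_n/Ω = 469 × 314.2 × 1 / 1000 / 2 = 73.67 kN.
n ≥ 539 / 73.67 = 7.316 → use 8 bolts.

8 bolts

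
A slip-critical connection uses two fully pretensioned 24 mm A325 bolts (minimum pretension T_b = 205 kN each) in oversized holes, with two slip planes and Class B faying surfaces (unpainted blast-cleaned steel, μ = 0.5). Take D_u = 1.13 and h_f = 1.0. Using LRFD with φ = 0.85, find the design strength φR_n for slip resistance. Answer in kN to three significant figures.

394 kN

R_n = μ · D_u · h_f · T_b · n_s · n_b = 0.5 × 1.13 × 1.0 × 205 × 2 × 2 = 463.3 kN.
Design strength φR_n = 0.85 × 463.3 = 394 kN.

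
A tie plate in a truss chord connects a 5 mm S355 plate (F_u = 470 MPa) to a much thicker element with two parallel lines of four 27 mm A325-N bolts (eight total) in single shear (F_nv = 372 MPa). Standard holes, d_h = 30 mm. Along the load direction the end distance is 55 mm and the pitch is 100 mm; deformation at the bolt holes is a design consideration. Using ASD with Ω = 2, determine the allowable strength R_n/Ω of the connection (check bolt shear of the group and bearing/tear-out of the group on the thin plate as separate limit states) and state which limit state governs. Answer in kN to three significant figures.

570 kN (bearing governs)

Bolt shear: A_b = π·27²/4 = 572.6 mm²; R_n = 372 × 572.6 × 8 × 1 / 1000 = 1704 kN → 1704 / 2 = 852 kN.
Bearing (1.2 l_c t F_u ≤ 2.4 d t F_u): upper limit = 2.4·27·5·470 / 1000 = 152.3 kN.
  Edge l_c = 55 − 30/2 = 40 → r_n = 112.8 kN; interior l_c = 100 − 30 = 70 → r_n = 152.3 kN.
  R_n,bearing = 2·112.8 + 6·152.3 = 1139 kN → 1139 / 2 = 570 kN.
Bearing governs: 570 kN.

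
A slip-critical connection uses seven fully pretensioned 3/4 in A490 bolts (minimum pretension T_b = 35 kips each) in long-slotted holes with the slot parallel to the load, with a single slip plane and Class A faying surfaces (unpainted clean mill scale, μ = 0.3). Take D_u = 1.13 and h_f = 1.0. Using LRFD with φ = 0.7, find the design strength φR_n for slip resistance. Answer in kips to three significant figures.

58.1 kips

R_n = μ · D_u · h_f · T_b · n_s · n_b = 0.3 × 1.13 × 1.0 × 35 × 1 × 7 = 83.05 kips.
Design strength φR_n = 0.7 × 83.05 = 58.1 kips.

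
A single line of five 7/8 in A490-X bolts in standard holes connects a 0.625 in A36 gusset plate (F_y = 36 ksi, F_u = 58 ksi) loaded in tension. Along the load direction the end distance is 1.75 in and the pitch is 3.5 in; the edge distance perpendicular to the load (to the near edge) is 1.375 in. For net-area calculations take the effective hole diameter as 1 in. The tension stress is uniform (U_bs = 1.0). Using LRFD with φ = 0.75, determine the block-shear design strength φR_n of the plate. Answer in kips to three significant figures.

Shear plane L_v = 1.75 + 4·3.5 = 15.75 in; A_gv = 15.75 × 0.625 = 9.844 in².
A_nv = (15.75 − 4.5·1) × 0.625 = 7.031 in².
A_nt = (1.375 − 0.5·1) × 0.625 = 0.5469 in².
0.6 F_u A_nv = 244.7 kips; 0.6 F_y A_gv = 212.6 kips → shear yielding governs the shear term.
R_n = 212.6 + 1.0 × 58 × 0.5469 = 244.3 kips.
Design strength φR_n = 0.75 × 244.3 = 183 kips.

183 kips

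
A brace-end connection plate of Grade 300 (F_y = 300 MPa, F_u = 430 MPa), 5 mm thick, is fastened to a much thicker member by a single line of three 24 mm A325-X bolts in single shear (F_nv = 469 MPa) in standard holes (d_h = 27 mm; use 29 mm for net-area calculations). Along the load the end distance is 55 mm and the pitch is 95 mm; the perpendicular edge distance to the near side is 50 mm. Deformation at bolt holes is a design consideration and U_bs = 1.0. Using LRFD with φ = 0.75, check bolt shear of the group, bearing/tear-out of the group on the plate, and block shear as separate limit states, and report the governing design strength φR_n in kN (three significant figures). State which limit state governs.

Bolt shear: A_b = π·24²/4 = 452.4 mm²; R_n = 469 × 452.4 × 3 × 1 / 1000 = 636.5 kN → 0.75 × 636.5 = 477 kN.
Bearing: edge l_c = 41.5, r_n = 107.1 kN; interior l_c = 68, r_n = 123.8 kN; R_n = 107.1 + 2·123.8 = 354.8 kN → 266 kN.
Block shear: A_gv = 1225, A_nv = 862.5, A_nt = 177.5 mm²; R_n = min(0.6F_uA_nv, 0.6F_yA_gv) + U_bs·F_u·A_nt = 296.8 kN → 223 kN.
Block shear governs: 223 kN.

223 kN (block shear governs)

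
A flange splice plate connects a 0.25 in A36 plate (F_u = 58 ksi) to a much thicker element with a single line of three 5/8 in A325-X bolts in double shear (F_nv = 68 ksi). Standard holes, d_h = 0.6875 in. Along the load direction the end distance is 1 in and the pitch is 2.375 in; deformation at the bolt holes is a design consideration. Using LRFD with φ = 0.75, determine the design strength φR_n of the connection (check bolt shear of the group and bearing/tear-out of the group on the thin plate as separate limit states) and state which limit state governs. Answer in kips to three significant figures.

41.2 kips (bearing governs)

Bolt shear: A_b = π·0.625²/4 = 0.3068 in²; R_n = 68 × 0.3068 × 3 × 2 = 125.2 kips → 0.75 × 125.2 = 93.9 kips.
Bearing (1.2 l_c t F_u ≤ 2.4 d t F_u): upper limit = 2.4·0.625·0.25·58 = 21.75 kips.
  Edge l_c = 1 − 0.6875/2 = 0.6562 → r_n = 11.42 kips; interior l_c = 2.375 − 0.6875 = 1.688 → r_n = 21.75 kips.
  R_n,bearing = 1·11.42 + 2·21.75 = 54.92 kips → 0.75 × 54.92 = 41.2 kips.
Bearing governs: 41.2 kips.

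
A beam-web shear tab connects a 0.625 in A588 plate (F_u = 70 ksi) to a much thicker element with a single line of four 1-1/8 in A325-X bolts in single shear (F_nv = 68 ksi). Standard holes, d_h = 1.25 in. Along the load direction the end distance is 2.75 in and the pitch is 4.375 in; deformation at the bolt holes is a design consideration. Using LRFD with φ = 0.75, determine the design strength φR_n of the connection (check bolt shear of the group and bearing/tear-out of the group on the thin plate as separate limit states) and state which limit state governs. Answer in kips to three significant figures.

203 kips (bolt shear governs)

Bolt shear: A_b = π·1.125²/4 = 0.994 in²; R_n = 68 × 0.994 × 4 × 1 = 270.4 kips → 0.75 × 270.4 = 203 kips.
Bearing (1.2 l_c t F_u ≤ 2.4 d t F_u): upper limit = 2.4·1.125·0.625·70 = 118.1 kips.
  Edge l_c = 2.75 − 1.25/2 = 2.125 → r_n = 111.6 kips; interior l_c = 4.375 − 1.25 = 3.125 → r_n = 118.1 kips.
  R_n,bearing = 1·111.6 + 3·118.1 = 465.9 kips → 0.75 × 465.9 = 349 kips.
Bolt shear governs: 203 kips.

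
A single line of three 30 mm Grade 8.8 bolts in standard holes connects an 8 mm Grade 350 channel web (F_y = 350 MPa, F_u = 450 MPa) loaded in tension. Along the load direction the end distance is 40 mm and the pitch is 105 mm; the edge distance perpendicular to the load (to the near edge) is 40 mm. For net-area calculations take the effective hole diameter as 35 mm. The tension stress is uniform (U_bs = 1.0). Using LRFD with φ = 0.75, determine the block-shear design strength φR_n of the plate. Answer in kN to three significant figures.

Shear plane L_v = 40 + 2·105 = 250 mm; A_gv = 250 × 8 = 2000 mm².
A_nv = (250 − 2.5·35) × 8 = 1300 mm².
A_nt = (40 − 0.5·35) × 8 = 180 mm².
0.6 F_u A_nv = 351 kN; 0.6 F_y A_gv = 420 kN → shear rupture governs the shear term.
R_n = 351 + 1.0 × 450 × 180 / 1000 = 432 kN.
Design strength φR_n = 0.75 × 432 = 324 kN.

324 kN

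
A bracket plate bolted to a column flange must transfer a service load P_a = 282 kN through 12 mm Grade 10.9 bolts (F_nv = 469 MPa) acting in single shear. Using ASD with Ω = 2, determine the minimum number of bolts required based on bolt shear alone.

A_b = π·12²/4 = 113.1 mm².
Per-bolt allowable strength R_n/Ω = 469 × 113.1 × 1 / 1000 / 2 = 26.52 kN.
n ≥ 282 / 26.52 = 10.63 → use 11 bolts.

11 bolts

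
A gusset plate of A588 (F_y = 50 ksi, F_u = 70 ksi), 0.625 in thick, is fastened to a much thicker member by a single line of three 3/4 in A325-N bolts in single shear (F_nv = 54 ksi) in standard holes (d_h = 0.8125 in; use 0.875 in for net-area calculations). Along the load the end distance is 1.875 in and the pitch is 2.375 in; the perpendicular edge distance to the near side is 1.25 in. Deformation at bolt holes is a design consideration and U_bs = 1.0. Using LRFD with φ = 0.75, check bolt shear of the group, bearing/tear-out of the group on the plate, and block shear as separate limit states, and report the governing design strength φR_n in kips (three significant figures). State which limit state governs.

53.7 kips (bolt shear governs)

Bolt shear: A_b = π·0.75²/4 = 0.4418 in²; R_n = 54 × 0.4418 × 3 × 1 = 71.57 kips → 0.75 × 71.57 = 53.7 kips.
Bearing: edge l_c = 1.469, r_n = 77.11 kips; interior l_c = 1.562, r_n = 78.75 kips; R_n = 77.11 + 2·78.75 = 234.6 kips → 176 kips.
Block shear: A_gv = 4.141, A_nv = 2.773, A_nt = 0.5078 in²; R_n = min(0.6F_uA_nv, 0.6F_yA_gv) + U_bs·F_u·A_nt = 152 kips → 114 kips.
Bolt shear governs: 53.7 kips.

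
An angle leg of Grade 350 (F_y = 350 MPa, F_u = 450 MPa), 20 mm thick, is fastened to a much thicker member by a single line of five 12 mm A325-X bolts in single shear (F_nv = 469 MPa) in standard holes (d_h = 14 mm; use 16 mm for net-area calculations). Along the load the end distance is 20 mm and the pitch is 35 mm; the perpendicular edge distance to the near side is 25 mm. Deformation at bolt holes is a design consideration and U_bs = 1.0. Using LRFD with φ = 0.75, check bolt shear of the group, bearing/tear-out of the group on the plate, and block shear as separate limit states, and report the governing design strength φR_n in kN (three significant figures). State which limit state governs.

Bolt shear: A_b = π·12²/4 = 113.1 mm²; R_n = 469 × 113.1 × 5 × 1 / 1000 = 265.2 kN → 0.75 × 265.2 = 199 kN.
Bearing: edge l_c = 13, r_n = 140.4 kN; interior l_c = 21, r_n = 226.8 kN; R_n = 140.4 + 4·226.8 = 1048 kN → 786 kN.
Block shear: A_gv = 3200, A_nv = 1760, A_nt = 340 mm²; R_n = min(0.6F_uA_nv, 0.6F_yA_gv) + U_bs·F_u·A_nt = 628.2 kN → 471 kN.
Bolt shear governs: 199 kN.

199 kN (bolt shear governs)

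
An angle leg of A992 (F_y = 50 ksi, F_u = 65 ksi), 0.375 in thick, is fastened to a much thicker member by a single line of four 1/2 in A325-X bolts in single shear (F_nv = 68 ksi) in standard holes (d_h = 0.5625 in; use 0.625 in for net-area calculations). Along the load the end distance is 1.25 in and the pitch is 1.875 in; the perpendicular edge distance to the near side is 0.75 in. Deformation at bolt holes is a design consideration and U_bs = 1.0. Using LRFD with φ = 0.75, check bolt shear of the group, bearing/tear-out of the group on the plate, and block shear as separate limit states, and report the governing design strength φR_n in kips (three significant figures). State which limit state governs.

Bolt shear: A_b = π·0.5²/4 = 0.1963 in²; R_n = 68 × 0.1963 × 4 × 1 = 53.41 kips → 0.75 × 53.41 = 40.1 kips.
Bearing: edge l_c = 0.9688, r_n = 28.34 kips; interior l_c = 1.312, r_n = 29.25 kips; R_n = 28.34 + 3·29.25 = 116.1 kips → 87.1 kips.
Block shear: A_gv = 2.578, A_nv = 1.758, A_nt = 0.1641 in²; R_n = min(0.6F_uA_nv, 0.6F_yA_gv) + U_bs·F_u·A_nt = 79.22 kips → 59.4 kips.
Bolt shear governs: 40.1 kips.

40.1 kips (bolt shear governs)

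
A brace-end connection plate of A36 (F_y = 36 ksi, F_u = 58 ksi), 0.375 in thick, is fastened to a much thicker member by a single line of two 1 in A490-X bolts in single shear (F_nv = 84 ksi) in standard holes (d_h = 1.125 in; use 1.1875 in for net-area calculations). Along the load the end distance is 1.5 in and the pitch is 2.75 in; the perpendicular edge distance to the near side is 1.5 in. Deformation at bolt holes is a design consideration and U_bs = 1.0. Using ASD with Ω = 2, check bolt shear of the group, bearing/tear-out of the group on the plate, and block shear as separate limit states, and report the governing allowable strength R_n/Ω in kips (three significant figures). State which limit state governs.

Bolt shear: A_b = π·1²/4 = 0.7854 in²; R_n = 84 × 0.7854 × 2 × 1 = 131.9 kips → 131.9 / 2 = 66 kips.
Bearing: edge l_c = 0.9375, r_n = 24.47 kips; interior l_c = 1.625, r_n = 42.41 kips; R_n = 24.47 + 1·42.41 = 66.88 kips → 33.4 kips.
Block shear: A_gv = 1.594, A_nv = 0.9258, A_nt = 0.3398 in²; R_n = min(0.6F_uA_nv, 0.6F_yA_gv) + U_bs·F_u·A_nt = 51.93 kips → 26 kips.
Block shear governs: 26 kips.

26 kips (block shear governs)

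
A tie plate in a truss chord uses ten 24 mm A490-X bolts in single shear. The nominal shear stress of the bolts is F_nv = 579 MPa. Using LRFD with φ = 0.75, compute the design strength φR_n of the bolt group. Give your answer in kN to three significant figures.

A_b = π × 24² / 4 = 452.4 mm².
R_n = F_nv · A_b · n · n_s = 579 × 452.4 × 10 × 1 / 1000 = 2619 kN.
Design strength φR_n = 0.75 × 2619 = 1960 kN.

1960 kN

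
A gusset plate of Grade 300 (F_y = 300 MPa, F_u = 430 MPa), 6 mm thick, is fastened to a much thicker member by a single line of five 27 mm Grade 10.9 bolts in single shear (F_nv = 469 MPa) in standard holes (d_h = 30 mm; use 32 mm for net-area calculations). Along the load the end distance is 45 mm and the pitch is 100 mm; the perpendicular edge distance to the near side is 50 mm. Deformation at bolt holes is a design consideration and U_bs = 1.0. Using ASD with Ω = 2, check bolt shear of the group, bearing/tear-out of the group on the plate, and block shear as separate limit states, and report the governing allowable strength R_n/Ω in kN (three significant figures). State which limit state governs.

Bolt shear: A_b = π·27²/4 = 572.6 mm²; R_n = 469 × 572.6 × 5 × 1 / 1000 = 1343 kN → 1343 / 2 = 671 kN.
Bearing: edge l_c = 30, r_n = 92.88 kN; interior l_c = 70, r_n = 167.2 kN; R_n = 92.88 + 4·167.2 = 761.6 kN → 381 kN.
Block shear: A_gv = 2670, A_nv = 1806, A_nt = 204 mm²; R_n = min(0.6F_uA_nv, 0.6F_yA_gv) + U_bs·F_u·A_nt = 553.7 kN → 277 kN.
Block shear governs: 277 kN.

277 kN (block shear governs)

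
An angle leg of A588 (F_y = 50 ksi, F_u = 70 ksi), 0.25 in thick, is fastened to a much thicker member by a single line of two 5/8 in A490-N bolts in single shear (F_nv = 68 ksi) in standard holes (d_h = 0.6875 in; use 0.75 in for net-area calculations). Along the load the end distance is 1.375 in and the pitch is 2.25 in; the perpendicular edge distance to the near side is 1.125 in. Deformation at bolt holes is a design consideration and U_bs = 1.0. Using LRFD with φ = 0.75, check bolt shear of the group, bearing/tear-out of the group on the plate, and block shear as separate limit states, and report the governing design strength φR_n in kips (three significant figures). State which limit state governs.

Bolt shear: A_b = π·0.625²/4 = 0.3068 in²; R_n = 68 × 0.3068 × 2 × 1 = 41.72 kips → 0.75 × 41.72 = 31.3 kips.
Bearing: edge l_c = 1.031, r_n = 21.66 kips; interior l_c = 1.562, r_n = 26.25 kips; R_n = 21.66 + 1·26.25 = 47.91 kips → 35.9 kips.
Block shear: A_gv = 0.9062, A_nv = 0.625, A_nt = 0.1875 in²; R_n = min(0.6F_uA_nv, 0.6F_yA_gv) + U_bs·F_u·A_nt = 39.38 kips → 29.5 kips.
Block shear governs: 29.5 kips.

29.5 kips (block shear governs)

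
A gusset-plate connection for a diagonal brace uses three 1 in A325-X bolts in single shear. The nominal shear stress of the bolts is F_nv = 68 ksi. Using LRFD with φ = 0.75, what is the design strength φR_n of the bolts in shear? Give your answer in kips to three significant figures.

A_b = π × 1² / 4 = 0.7854 in².
R_n = F_nv · A_b · n · n_s = 68 × 0.7854 × 3 × 1 = 160.2 kips.
Design strength φR_n = 0.75 × 160.2 = 120 kips.

120 kips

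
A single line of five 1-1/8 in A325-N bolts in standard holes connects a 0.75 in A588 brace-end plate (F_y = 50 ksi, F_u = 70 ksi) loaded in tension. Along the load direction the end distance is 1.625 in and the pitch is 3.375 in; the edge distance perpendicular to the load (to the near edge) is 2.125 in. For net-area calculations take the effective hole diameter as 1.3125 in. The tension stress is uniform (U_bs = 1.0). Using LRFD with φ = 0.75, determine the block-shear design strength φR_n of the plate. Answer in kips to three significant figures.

276 kips

Shear plane L_v = 1.625 + 4·3.375 = 15.12 in; A_gv = 15.12 × 0.75 = 11.34 in².
A_nv = (15.12 − 4.5·1.3125) × 0.75 = 6.914 in².
A_nt = (2.125 − 0.5·1.3125) × 0.75 = 1.102 in².
0.6 F_u A_nv = 290.4 kips; 0.6 F_y A_gv = 340.3 kips → shear rupture governs the shear term.
R_n = 290.4 + 1.0 × 70 × 1.102 = 367.5 kips.
Design strength φR_n = 0.75 × 367.5 = 276 kips.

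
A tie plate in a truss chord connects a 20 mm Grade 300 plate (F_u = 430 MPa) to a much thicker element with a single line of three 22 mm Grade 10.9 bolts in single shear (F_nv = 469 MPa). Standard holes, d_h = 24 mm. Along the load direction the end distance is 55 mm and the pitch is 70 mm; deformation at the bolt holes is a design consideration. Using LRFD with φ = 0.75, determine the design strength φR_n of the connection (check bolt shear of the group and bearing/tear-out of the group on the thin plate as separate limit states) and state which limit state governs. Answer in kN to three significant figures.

Bolt shear: A_b = π·22²/4 = 380.1 mm²; R_n = 469 × 380.1 × 3 × 1 / 1000 = 534.8 kN → 0.75 × 534.8 = 401 kN.
Bearing (1.2 l_c t F_u ≤ 2.4 d t F_u): upper limit = 2.4·22·20·430 / 1000 = 454.1 kN.
  Edge l_c = 55 − 24/2 = 43 → r_n = 443.8 kN; interior l_c = 70 − 24 = 46 → r_n = 454.1 kN.
  R_n,bearing = 1·443.8 + 2·454.1 = 1352 kN → 0.75 × 1352 = 1010 kN.
Bolt shear governs: 401 kN.

401 kN (bolt shear governs)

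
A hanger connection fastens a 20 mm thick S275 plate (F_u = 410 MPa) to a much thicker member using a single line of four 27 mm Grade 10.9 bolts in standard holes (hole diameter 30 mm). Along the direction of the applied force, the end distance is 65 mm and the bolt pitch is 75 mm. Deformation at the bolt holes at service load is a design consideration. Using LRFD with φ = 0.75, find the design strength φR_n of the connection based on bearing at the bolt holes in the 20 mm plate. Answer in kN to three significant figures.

1370 kN

Per bolt r_n = 1.2 l_c t F_u ≤ 2.4 d t F_u; upper limit = 2.4 × 27 × 20 × 410 / 1000 = 531.4 kN.
Edge bolt: l_c = 65 − 30/2 = 50 mm → 1.2 × 50 × 20 × 410 / 1000 = 492 → r_n = 492 kN.
Interior bolts: l_c = 75 − 30 = 45 mm → 1.2 × 45 × 20 × 410 / 1000 = 442.8 → r_n = 442.8 kN.
R_n = 1 × 492 + 3 × 442.8 = 1820 kN.
Design strength φR_n = 0.75 × 1820 = 1370 kN.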